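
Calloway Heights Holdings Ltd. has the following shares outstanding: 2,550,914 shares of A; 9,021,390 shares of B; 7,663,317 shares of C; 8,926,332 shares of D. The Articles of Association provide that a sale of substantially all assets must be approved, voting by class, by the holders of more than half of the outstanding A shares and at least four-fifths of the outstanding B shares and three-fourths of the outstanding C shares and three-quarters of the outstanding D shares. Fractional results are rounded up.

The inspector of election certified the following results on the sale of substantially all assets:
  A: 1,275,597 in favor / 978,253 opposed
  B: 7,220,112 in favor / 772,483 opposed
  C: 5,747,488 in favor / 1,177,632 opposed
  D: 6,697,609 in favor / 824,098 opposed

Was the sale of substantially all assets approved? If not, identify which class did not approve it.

Approved — every class gave the required vote.

A: a majority of 2550914 is 1275458; 1,275,458 required, 1,275,597 in favor — approved.
B: 4/5 of 9021390 = 7217112; 7,217,112 required, 7,220,112 in favor — approved.
C: 3/4 of 7663317 = 5747487.75, rounded up to 5747488; 5,747,488 required, 5,747,488 in favor — approved.
D: 3/4 of 8926332 = 6694749; 6,694,749 required, 6,697,609 in favor — approved.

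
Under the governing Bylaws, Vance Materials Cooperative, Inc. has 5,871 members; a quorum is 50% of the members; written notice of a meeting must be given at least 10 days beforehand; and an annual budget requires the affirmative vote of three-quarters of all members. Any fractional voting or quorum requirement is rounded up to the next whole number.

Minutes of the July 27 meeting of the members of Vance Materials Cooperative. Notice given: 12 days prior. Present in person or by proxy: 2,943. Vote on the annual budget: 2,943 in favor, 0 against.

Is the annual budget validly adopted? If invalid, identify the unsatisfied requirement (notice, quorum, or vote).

Invalid — vote requirement not satisfied.

Notice: 12 days given; 10 required. Satisfied.
Quorum: 50% of 5,871 = 2,935.50, rounded up to 2,936; 2,943 present. Satisfied.
Vote: requires three-fourths of all members (5,871); 3/4 of 5871 = 4403.25, rounded up to 4404, so 4,404 needed; 2,943 in favor. Not satisfied.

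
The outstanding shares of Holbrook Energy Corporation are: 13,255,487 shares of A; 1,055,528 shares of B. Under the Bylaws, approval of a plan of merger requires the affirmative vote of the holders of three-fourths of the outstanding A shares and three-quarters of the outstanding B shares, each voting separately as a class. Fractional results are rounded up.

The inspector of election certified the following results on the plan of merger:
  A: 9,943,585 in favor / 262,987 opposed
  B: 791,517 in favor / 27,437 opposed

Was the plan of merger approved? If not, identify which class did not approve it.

A: 3/4 of 13255487 = 9941615.25, rounded up to 9941616; 9,941,616 required, 9,943,585 in favor — approved.
B: 3/4 of 1055528 = 791646; 791,646 required, 791,517 in favor — not approved.

Not approved — the B shares did not give the required vote.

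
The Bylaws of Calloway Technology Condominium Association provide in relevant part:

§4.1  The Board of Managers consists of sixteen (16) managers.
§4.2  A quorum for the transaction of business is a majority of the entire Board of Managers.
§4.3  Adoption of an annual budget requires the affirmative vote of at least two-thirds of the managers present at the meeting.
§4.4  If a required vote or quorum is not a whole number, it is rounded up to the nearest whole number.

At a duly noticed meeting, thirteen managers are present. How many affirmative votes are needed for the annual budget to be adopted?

9

The annual budget requires two-thirds of the managers present (13).
2/3 of 13 = 8.67, rounded up to 9.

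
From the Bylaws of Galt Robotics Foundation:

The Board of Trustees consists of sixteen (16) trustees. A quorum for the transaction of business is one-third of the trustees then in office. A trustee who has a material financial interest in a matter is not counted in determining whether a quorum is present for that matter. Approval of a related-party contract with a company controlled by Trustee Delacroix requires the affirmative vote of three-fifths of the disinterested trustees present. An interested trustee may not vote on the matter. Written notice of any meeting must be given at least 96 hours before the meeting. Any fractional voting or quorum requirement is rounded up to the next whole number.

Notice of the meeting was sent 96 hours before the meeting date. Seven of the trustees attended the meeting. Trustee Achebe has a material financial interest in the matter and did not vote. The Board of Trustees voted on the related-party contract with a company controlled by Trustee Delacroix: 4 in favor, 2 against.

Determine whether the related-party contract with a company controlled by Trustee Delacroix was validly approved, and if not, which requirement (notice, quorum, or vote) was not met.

Valid — all requirements satisfied.

Notice: 96 hours given; 96 required (96 ≥ 96). Satisfied.
Quorum: 7 present, but the 1 interested trustee does not count, leaving 6. Quorum is 6. Satisfied.
Vote: the related-party contract with a company controlled by Trustee Delacroix requires three-fifths of the disinterested trustees present (7 − 1 = 6). 3/5 of 6 = 3.60, rounded up to 4, so 4 affirmative votes are needed; 4 voted in favor. Satisfied.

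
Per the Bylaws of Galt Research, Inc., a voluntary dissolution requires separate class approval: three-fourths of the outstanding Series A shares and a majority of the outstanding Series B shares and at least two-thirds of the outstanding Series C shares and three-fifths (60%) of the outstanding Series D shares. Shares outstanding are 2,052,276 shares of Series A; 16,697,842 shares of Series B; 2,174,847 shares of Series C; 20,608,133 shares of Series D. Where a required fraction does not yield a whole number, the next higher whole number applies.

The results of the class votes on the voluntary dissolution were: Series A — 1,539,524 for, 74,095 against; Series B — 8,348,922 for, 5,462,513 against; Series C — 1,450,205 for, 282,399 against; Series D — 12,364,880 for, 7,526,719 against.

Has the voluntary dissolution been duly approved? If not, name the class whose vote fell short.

Series A: 3/4 of 2052276 = 1539207; 1,539,207 required, 1,539,524 in favor — approved.
Series B: a majority of 16697842 is 8348922; 8,348,922 required, 8,348,922 in favor — approved.
Series C: 2/3 of 2174847 = 1449898; 1,449,898 required, 1,450,205 in favor — approved.
Series D: 3/5 of 20608133 = 12364879.80, rounded up to 12364880; 12,364,880 required, 12,364,880 in favor — approved.

Approved — every class gave the required vote.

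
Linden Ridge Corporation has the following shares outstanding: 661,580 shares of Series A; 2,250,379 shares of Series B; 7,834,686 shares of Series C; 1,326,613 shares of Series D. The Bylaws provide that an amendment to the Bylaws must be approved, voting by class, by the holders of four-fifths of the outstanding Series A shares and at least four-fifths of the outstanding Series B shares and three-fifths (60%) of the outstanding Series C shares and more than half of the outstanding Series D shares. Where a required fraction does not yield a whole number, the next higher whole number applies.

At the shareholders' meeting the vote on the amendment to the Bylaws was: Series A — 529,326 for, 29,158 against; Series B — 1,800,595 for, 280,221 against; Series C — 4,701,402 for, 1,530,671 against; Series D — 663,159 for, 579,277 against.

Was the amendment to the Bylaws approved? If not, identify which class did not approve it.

Series A: 4/5 of 661580 = 529264; 529,264 required, 529,326 in favor — approved.
Series B: 4/5 of 2250379 = 1800303.20, rounded up to 1800304; 1,800,304 required, 1,800,595 in favor — approved.
Series C: 3/5 of 7834686 = 4700811.60, rounded up to 4700812; 4,700,812 required, 4,701,402 in favor — approved.
Series D: a majority of 1326613 is 663307; 663,307 required, 663,159 in favor — not approved.

Not approved — the Series D shares did not give the required vote.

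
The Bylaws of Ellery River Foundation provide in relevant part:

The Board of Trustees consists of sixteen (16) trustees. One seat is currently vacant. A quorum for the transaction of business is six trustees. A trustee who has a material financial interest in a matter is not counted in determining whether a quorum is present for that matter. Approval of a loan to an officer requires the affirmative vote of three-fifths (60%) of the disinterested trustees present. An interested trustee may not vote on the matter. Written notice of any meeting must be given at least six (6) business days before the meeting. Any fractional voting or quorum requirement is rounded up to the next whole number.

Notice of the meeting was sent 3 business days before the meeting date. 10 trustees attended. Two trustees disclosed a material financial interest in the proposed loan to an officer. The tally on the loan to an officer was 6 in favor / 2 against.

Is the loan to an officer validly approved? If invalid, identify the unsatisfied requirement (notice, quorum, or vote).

Invalid — notice requirement not satisfied.

Notice: 3 business days given; 6 required (3 < 6). Not satisfied.
Quorum: 10 present, but the 2 interested trustees do not count, leaving 8. Quorum is 6. Satisfied.
Vote: the loan to an officer requires three-fifths of the disinterested trustees present (10 − 2 = 8). 3/5 of 8 = 4.80, rounded up to 5, so 5 affirmative votes are needed; 6 voted in favor. Satisfied.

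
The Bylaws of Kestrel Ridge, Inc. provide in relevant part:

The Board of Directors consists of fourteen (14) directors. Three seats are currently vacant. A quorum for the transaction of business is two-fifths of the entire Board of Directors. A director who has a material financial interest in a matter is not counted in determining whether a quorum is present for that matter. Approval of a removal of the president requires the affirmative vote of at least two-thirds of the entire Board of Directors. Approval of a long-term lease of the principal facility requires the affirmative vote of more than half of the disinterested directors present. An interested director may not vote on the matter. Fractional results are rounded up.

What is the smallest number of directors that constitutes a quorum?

6

2/5 of 14 = 5.60, rounded up to 6.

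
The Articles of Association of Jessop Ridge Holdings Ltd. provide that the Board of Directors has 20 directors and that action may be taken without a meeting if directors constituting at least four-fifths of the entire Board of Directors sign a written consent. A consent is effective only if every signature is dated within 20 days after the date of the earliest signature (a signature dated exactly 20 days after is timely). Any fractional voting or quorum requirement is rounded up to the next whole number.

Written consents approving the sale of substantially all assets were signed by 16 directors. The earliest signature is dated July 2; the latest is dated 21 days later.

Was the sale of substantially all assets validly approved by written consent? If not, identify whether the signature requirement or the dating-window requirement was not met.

Not effective — dating-window requirement not satisfied.

Signatures required: at least four-fifths of 20 — 4/5 of 20 = 16, so 16 needed; 16 signed. Sufficient.
Dating window: the latest signature is 21 days after the earliest; the limit is 20 days. Outside the window.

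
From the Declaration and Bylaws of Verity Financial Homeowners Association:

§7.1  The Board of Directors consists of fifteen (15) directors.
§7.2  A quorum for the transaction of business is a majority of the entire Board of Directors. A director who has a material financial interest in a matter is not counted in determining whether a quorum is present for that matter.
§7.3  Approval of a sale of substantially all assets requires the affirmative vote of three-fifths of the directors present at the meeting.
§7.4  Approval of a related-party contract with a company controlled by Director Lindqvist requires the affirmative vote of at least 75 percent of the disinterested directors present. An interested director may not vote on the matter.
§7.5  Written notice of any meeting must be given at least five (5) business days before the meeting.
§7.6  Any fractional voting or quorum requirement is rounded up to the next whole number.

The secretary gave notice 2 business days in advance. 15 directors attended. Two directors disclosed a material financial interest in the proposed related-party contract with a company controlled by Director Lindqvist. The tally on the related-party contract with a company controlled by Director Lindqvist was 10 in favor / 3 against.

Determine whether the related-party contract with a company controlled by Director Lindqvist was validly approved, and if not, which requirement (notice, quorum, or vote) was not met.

Notice: 2 business days given; 5 required (2 < 5). Not satisfied.
Quorum: 15 present, but the 2 interested directors do not count, leaving 13. Quorum is 8. Satisfied.
Vote: the related-party contract with a company controlled by Director Lindqvist requires three-fourths of the disinterested directors present (15 − 2 = 13). 3/4 of 13 = 9.75, rounded up to 10, so 10 affirmative votes are needed; 10 voted in favor. Satisfied.

Invalid — notice requirement not satisfied.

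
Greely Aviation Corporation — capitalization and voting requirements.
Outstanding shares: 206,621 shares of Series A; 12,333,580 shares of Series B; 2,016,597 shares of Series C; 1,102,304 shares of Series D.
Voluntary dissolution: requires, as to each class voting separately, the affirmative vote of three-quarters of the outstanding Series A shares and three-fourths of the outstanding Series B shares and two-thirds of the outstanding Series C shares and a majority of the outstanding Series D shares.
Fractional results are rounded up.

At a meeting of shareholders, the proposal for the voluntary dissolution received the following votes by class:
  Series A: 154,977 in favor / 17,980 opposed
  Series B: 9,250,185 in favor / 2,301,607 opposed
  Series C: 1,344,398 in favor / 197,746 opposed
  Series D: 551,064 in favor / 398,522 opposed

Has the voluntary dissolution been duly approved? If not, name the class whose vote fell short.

Not approved — the Series D shares did not give the required vote.

Series A: 3/4 of 206621 = 154965.75, rounded up to 154966; 154,966 required, 154,977 in favor — approved.
Series B: 3/4 of 12333580 = 9250185; 9,250,185 required, 9,250,185 in favor — approved.
Series C: 2/3 of 2016597 = 1344398; 1,344,398 required, 1,344,398 in favor — approved.
Series D: a majority of 1102304 is 551153; 551,153 required, 551,064 in favor — not approved.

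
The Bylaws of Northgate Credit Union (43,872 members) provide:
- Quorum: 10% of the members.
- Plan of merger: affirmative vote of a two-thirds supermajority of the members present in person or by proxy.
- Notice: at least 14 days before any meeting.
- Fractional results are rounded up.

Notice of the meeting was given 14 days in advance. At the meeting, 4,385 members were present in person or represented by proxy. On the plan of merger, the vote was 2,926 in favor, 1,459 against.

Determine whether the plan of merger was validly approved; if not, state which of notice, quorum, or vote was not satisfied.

Invalid — quorum requirement not satisfied.

Notice: 14 days given; 14 required. Satisfied.
Quorum: 10% of 43,872 = 4,387.20, rounded up to 4,388; 4,385 present. Not satisfied.
Vote: requires two-thirds of those present (4,385); 2/3 of 4385 = 2923.33, rounded up to 2924, so 2,924 needed; 2,926 in favor. Satisfied.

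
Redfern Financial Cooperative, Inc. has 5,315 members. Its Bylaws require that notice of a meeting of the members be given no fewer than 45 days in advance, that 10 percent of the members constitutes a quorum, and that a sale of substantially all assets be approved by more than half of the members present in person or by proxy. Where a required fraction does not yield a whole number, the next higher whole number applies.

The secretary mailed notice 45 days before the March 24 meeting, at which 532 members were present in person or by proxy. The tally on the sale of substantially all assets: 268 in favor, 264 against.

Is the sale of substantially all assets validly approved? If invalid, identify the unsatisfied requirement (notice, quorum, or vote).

Notice: 45 days given; 45 required. Satisfied.
Quorum: 10% of 5,315 = 531.50, rounded up to 532; 532 present. Satisfied.
Vote: requires a majority of those present (532); a majority of 532 is 267, so 267 needed; 268 in favor. Satisfied.

Valid — all requirements satisfied.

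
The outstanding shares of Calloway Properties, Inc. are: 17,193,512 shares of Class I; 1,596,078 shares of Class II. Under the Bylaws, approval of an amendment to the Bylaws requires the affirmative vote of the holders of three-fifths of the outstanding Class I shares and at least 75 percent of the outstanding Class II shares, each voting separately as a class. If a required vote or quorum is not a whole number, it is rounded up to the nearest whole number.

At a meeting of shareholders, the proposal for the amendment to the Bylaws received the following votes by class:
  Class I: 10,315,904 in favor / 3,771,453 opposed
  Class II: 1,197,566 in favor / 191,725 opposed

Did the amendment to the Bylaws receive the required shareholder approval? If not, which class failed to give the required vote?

Class I: 3/5 of 17193512 = 10316107.20, rounded up to 10316108; 10,316,108 required, 10,315,904 in favor — not approved.
Class II: 3/4 of 1596078 = 1197058.50, rounded up to 1197059; 1,197,059 required, 1,197,566 in favor — approved.

Not approved — the Class I shares did not give the required vote.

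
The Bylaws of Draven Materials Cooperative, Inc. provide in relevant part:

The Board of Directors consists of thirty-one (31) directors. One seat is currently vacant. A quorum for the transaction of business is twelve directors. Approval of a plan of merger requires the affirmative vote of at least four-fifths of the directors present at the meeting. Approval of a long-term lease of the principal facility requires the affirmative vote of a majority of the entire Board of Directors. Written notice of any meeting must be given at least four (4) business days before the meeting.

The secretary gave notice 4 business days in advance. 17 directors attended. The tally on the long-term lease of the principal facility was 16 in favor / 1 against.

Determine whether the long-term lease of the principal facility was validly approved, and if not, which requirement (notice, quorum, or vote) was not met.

Notice: 4 business days given; 4 required (4 ≥ 4). Satisfied.
Quorum: 17 present; quorum is 12. Satisfied.
Vote: the long-term lease of the principal facility requires a majority of the entire Board of Directors (31). A majority of 31 is 16, so 16 affirmative votes are needed; 16 voted in favor. Satisfied.

Valid — all requirements satisfied.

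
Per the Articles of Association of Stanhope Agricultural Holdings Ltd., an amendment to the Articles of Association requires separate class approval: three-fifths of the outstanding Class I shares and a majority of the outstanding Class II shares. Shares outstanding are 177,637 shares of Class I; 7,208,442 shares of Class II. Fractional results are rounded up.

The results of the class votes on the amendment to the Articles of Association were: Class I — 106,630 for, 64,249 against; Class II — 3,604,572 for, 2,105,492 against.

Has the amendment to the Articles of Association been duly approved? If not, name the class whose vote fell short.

Class I: 3/5 of 177637 = 106582.20, rounded up to 106583; 106,583 required, 106,630 in favor — approved.
Class II: a majority of 7208442 is 3604222; 3,604,222 required, 3,604,572 in favor — approved.

Approved — every class gave the required vote.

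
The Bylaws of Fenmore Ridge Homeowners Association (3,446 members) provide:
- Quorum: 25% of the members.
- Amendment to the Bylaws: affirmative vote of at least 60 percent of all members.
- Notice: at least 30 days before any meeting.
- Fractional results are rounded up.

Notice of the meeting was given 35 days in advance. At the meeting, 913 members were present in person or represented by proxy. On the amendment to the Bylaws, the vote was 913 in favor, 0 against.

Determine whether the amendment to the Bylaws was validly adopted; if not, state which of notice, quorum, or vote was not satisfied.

Invalid — vote requirement not satisfied.

Notice: 35 days given; 30 required. Satisfied.
Quorum: 25% of 3,446 = 861.50, rounded up to 862; 913 present. Satisfied.
Vote: requires three-fifths of all members (3,446); 3/5 of 3446 = 2067.60, rounded up to 2068, so 2,068 needed; 913 in favor. Not satisfied.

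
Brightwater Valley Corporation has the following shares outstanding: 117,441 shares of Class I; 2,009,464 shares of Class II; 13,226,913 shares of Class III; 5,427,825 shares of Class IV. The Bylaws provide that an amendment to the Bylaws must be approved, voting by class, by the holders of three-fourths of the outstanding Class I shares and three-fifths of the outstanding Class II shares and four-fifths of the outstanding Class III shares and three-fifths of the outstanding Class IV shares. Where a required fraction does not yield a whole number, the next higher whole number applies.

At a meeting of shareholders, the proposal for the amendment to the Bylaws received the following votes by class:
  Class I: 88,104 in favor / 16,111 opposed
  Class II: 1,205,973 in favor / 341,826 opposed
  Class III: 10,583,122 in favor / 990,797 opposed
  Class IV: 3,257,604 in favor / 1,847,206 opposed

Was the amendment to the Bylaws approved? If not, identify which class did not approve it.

Approved — every class gave the required vote.

Class I: 3/4 of 117441 = 88080.75, rounded up to 88081; 88,081 required, 88,104 in favor — approved.
Class II: 3/5 of 2009464 = 1205678.40, rounded up to 1205679; 1,205,679 required, 1,205,973 in favor — approved.
Class III: 4/5 of 13226913 = 10581530.40, rounded up to 10581531; 10,581,531 required, 10,583,122 in favor — approved.
Class IV: 3/5 of 5427825 = 3256695; 3,256,695 required, 3,257,604 in favor — approved.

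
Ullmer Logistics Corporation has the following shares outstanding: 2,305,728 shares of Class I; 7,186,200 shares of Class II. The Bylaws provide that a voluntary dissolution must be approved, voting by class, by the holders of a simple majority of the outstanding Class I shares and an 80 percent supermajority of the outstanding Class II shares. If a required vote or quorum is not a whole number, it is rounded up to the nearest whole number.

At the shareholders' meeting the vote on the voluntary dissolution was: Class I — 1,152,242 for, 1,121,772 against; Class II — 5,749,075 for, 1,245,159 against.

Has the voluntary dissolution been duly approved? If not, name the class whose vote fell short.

Not approved — the Class I shares did not give the required vote.

Class I: a majority of 2305728 is 1152865; 1,152,865 required, 1,152,242 in favor — not approved.
Class II: 4/5 of 7186200 = 5748960; 5,748,960 required, 5,749,075 in favor — approved.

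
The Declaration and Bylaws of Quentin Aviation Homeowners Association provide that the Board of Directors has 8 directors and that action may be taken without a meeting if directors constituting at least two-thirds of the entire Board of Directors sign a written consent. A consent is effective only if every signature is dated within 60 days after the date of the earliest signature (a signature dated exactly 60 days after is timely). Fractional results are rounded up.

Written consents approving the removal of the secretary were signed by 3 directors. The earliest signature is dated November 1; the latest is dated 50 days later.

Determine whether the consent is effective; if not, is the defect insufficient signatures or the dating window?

Signatures required: at least two-thirds of 8 — 2/3 of 8 = 5.33, rounded up to 6, so 6 needed; 3 signed. Insufficient.
Dating window: the latest signature is 50 days after the earliest; the limit is 60 days. Within the window.

Not effective — insufficient signatures.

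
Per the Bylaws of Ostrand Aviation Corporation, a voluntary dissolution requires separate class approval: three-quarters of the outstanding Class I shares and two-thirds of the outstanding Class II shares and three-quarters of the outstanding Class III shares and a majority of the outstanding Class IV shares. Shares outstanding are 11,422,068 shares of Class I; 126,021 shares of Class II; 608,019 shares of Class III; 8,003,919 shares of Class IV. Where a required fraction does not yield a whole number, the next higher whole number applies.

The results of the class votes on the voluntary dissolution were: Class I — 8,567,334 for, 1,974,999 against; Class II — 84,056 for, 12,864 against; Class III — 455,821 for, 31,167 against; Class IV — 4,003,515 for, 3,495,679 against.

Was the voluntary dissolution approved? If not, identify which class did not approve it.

Class I: 3/4 of 11422068 = 8566551; 8,566,551 required, 8,567,334 in favor — approved.
Class II: 2/3 of 126021 = 84014; 84,014 required, 84,056 in favor — approved.
Class III: 3/4 of 608019 = 456014.25, rounded up to 456015; 456,015 required, 455,821 in favor — not approved.
Class IV: a majority of 8003919 is 4001960; 4,001,960 required, 4,003,515 in favor — approved.

Not approved — the Class III shares did not give the required vote.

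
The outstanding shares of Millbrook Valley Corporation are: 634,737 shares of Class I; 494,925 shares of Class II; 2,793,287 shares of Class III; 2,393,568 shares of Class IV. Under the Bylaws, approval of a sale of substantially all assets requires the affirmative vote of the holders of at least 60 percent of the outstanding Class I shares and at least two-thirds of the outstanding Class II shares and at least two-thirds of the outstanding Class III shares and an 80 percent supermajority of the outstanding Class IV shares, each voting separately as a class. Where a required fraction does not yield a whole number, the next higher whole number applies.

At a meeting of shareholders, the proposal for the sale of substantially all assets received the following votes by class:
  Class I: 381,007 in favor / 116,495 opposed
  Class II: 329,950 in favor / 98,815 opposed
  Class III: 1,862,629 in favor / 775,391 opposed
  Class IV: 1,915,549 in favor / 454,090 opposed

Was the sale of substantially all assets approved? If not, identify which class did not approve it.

Class I: 3/5 of 634737 = 380842.20, rounded up to 380843; 380,843 required, 381,007 in favor — approved.
Class II: 2/3 of 494925 = 329950; 329,950 required, 329,950 in favor — approved.
Class III: 2/3 of 2793287 = 1862191.33, rounded up to 1862192; 1,862,192 required, 1,862,629 in favor — approved.
Class IV: 4/5 of 2393568 = 1914854.40, rounded up to 1914855; 1,914,855 required, 1,915,549 in favor — approved.

Approved — every class gave the required vote.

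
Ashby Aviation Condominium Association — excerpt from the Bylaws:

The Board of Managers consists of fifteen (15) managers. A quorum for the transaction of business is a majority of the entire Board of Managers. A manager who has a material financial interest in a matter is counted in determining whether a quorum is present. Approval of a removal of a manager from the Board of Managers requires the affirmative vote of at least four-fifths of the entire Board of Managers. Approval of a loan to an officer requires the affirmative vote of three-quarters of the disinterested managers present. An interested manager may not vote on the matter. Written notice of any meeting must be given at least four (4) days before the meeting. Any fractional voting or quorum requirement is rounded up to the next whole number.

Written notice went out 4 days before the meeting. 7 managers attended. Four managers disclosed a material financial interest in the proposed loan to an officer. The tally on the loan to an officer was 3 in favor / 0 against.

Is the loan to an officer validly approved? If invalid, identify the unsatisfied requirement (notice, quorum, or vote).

Invalid — quorum requirement not satisfied.

Notice: 4 days given; 4 required (4 ≥ 4). Satisfied.
Quorum: 7 present (interested managers count toward quorum); quorum is 8. Not satisfied.
Vote: the loan to an officer requires three-fourths of the disinterested managers present (7 − 4 = 3). 3/4 of 3 = 2.25, rounded up to 3, so 3 affirmative votes are needed; 3 voted in favor. Satisfied. (Moot — without a quorum no business can be validly transacted.)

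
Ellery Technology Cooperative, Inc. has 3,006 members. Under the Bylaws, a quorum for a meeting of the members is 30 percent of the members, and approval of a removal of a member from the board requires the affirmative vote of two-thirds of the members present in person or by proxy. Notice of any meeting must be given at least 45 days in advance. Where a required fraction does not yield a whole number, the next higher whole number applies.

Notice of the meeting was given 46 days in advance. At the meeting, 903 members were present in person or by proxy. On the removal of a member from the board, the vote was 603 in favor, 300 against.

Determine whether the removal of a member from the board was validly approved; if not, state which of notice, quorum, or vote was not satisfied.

Valid — all requirements satisfied.

Notice: 46 days given; 45 required. Satisfied.
Quorum: 30% of 3,006 = 901.80, rounded up to 902; 903 present. Satisfied.
Vote: requires two-thirds of those present (903); 2/3 of 903 = 602, so 602 needed; 603 in favor. Satisfied.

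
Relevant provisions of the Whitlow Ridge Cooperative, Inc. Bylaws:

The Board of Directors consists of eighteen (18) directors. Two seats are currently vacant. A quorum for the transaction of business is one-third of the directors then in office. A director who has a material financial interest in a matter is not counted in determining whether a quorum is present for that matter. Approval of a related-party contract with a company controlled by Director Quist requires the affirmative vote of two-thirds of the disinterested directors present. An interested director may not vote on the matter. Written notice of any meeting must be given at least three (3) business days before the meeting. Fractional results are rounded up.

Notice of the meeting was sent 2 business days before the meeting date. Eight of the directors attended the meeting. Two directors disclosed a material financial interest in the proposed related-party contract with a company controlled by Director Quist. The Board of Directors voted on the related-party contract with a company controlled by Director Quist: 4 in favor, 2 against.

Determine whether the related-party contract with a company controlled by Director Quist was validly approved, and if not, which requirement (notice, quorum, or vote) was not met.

Notice: 2 business days given; 3 required (2 < 3). Not satisfied.
Quorum: 8 present, but the 2 interested directors do not count, leaving 6. Quorum is 6. Satisfied.
Vote: the related-party contract with a company controlled by Director Quist requires two-thirds of the disinterested directors present (8 − 2 = 6). 2/3 of 6 = 4, so 4 affirmative votes are needed; 4 voted in favor. Satisfied.

Invalid — notice requirement not satisfied.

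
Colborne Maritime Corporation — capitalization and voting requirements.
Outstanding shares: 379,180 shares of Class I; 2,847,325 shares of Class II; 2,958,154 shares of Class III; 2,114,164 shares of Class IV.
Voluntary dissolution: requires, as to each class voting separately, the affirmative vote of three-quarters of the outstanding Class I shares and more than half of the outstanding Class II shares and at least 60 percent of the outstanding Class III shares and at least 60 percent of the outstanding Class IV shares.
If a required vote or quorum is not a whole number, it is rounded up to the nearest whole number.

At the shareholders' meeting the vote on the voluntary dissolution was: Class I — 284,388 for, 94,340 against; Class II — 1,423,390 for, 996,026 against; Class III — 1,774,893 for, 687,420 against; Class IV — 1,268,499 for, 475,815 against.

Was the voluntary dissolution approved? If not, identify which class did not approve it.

Class I: 3/4 of 379180 = 284385; 284,385 required, 284,388 in favor — approved.
Class II: a majority of 2847325 is 1423663; 1,423,663 required, 1,423,390 in favor — not approved.
Class III: 3/5 of 2958154 = 1774892.40, rounded up to 1774893; 1,774,893 required, 1,774,893 in favor — approved.
Class IV: 3/5 of 2114164 = 1268498.40, rounded up to 1268499; 1,268,499 required, 1,268,499 in favor — approved.

Not approved — the Class II shares did not give the required vote.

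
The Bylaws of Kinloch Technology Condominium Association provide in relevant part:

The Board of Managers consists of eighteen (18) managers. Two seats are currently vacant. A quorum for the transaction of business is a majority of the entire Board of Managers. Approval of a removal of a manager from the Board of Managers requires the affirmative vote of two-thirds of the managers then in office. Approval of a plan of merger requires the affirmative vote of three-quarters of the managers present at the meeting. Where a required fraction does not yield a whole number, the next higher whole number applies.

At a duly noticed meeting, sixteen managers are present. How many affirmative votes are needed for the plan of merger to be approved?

The plan of merger requires three-fourths of the managers present (16).
3/4 of 16 = 12.

12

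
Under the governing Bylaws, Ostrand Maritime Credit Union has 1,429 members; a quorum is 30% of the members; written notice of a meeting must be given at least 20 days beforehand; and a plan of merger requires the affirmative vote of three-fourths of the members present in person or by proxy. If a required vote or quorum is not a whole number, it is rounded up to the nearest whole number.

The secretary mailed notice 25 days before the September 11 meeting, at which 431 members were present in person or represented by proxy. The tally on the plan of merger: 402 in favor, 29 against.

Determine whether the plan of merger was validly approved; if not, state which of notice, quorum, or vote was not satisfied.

Notice: 25 days given; 20 required. Satisfied.
Quorum: 30% of 1,429 = 428.70, rounded up to 429; 431 present. Satisfied.
Vote: requires three-fourths of those present (431); 3/4 of 431 = 323.25, rounded up to 324, so 324 needed; 402 in favor. Satisfied.

Valid — all requirements satisfied.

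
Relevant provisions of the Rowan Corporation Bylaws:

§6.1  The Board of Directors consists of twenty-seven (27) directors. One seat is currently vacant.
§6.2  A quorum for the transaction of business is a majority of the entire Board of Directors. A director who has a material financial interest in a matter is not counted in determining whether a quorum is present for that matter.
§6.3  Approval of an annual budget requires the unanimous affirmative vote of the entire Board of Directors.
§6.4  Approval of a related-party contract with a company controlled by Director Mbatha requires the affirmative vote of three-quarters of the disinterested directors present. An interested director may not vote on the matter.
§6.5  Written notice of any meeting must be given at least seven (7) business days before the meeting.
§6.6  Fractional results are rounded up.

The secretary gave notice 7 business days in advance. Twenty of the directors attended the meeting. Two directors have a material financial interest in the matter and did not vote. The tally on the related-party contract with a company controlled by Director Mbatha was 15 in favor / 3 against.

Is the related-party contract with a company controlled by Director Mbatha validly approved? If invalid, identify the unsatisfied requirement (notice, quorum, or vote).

Valid — all requirements satisfied.

Notice: 7 business days given; 7 required (7 ≥ 7). Satisfied.
Quorum: 20 present, but the 2 interested directors do not count, leaving 18. Quorum is 14. Satisfied.
Vote: the related-party contract with a company controlled by Director Mbatha requires three-fourths of the disinterested directors present (20 − 2 = 18). 3/4 of 18 = 13.50, rounded up to 14, so 14 affirmative votes are needed; 15 voted in favor. Satisfied.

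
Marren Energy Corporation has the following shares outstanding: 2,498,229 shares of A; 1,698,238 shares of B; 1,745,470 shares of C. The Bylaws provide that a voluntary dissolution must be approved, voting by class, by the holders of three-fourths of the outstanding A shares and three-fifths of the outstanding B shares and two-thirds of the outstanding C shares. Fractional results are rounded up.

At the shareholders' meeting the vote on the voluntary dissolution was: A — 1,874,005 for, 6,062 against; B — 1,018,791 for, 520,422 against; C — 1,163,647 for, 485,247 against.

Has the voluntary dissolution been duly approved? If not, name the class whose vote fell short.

A: 3/4 of 2498229 = 1873671.75, rounded up to 1873672; 1,873,672 required, 1,874,005 in favor — approved.
B: 3/5 of 1698238 = 1018942.80, rounded up to 1018943; 1,018,943 required, 1,018,791 in favor — not approved.
C: 2/3 of 1745470 = 1163646.67, rounded up to 1163647; 1,163,647 required, 1,163,647 in favor — approved.

Not approved — the B shares did not give the required vote.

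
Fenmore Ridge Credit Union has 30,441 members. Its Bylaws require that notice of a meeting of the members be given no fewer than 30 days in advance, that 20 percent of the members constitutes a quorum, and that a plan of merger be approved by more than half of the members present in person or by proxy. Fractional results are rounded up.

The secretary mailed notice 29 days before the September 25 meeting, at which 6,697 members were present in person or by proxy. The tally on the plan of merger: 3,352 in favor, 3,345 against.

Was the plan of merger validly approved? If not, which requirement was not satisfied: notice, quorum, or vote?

Notice: 29 days given; 30 required. Not satisfied.
Quorum: 20% of 30,441 = 6,088.20, rounded up to 6,089; 6,697 present. Satisfied.
Vote: requires a majority of those present (6,697); a majority of 6697 is 3349, so 3,349 needed; 3,352 in favor. Satisfied.

Invalid — notice requirement not satisfied.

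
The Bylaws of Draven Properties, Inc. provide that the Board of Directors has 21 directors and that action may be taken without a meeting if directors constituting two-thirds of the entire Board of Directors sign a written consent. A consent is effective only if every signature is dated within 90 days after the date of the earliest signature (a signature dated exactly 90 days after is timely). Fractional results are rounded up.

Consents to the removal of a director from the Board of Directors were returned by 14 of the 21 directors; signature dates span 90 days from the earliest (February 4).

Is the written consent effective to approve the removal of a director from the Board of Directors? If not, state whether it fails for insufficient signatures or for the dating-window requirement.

Signatures required: two-thirds of 21 — 2/3 of 21 = 14, so 14 needed; 14 signed. Sufficient.
Dating window: the latest signature is 90 days after the earliest; the limit is 90 days. Within the window.

Effective — both the signature and dating-window requirements are satisfied.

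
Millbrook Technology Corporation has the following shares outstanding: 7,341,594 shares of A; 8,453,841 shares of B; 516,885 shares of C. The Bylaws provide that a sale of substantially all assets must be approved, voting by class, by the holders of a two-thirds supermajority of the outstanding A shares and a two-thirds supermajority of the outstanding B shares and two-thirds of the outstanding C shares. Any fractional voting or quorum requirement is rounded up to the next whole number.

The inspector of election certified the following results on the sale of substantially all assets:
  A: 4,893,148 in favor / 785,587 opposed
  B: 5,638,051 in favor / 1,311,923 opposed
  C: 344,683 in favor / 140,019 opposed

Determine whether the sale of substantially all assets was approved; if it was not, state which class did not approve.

A: 2/3 of 7341594 = 4894396; 4,894,396 required, 4,893,148 in favor — not approved.
B: 2/3 of 8453841 = 5635894; 5,635,894 required, 5,638,051 in favor — approved.
C: 2/3 of 516885 = 344590; 344,590 required, 344,683 in favor — approved.

Not approved — the A shares did not give the required vote.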